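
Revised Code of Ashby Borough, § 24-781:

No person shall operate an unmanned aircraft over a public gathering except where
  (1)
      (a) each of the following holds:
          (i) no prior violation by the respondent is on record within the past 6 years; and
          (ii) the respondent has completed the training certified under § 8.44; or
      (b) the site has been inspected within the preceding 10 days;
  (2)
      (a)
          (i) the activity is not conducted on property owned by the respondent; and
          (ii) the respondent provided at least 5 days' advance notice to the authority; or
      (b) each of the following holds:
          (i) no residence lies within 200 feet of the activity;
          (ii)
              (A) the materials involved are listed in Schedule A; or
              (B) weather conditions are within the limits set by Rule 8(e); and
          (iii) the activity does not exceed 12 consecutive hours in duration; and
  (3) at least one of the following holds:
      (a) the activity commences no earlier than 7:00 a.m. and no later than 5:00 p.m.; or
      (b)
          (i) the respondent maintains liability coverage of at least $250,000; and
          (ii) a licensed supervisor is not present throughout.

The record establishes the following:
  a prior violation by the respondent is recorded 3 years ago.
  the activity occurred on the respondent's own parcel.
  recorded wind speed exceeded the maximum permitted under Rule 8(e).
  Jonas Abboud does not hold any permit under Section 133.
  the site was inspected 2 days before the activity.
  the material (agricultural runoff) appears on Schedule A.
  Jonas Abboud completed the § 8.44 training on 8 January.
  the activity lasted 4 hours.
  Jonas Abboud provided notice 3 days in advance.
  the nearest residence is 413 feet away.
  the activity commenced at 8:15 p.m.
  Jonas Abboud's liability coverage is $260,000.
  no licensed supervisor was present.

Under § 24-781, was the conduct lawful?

(i) no prior violation — not met.
(ii) training certified — satisfied.
So (a) is not satisfied (F AND T).
(b) site inspected — holds.
(1): F OR T → true.
(i) not (own property) — fails.
(ii) ≥5 days' notice — fails.
So (a) is not satisfied (F AND F).
(i) no residence in 200 ft — met.
(A) Schedule A material — met.
(B) weather ok — not met.
So (ii) is satisfied (T OR F).
(iii) ≤ 12 hrs duration — satisfied.
(b) = T AND T AND T = true.
(2) = F OR T = true.
(a) start within hours — fails.
(i) coverage ≥ $250,000 — satisfied.
(ii) not (supervisor present) — met.
So (b) is satisfied (T AND T).
(3): F OR T → true.
Overall: T AND T AND T → true.

Yes — lawful.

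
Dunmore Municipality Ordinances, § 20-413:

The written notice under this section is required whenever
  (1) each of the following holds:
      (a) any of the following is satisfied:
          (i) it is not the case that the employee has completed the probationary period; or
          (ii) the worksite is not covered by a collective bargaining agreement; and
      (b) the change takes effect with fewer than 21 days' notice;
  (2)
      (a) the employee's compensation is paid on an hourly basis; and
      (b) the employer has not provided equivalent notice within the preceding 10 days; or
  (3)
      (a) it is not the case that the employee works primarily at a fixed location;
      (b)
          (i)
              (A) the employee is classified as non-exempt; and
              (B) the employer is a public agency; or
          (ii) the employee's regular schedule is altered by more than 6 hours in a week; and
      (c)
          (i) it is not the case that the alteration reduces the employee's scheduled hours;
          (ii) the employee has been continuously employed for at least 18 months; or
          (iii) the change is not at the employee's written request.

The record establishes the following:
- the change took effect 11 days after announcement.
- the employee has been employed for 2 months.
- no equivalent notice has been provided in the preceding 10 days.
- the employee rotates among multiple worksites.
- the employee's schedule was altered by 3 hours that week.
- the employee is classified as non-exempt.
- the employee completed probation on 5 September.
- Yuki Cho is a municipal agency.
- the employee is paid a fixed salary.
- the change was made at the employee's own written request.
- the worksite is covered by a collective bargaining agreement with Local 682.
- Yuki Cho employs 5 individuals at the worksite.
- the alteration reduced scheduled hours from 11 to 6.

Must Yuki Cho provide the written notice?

(i) not (past probation) — fails.
(ii) no CBA — not satisfied.
(a) = F OR F = false.
(b) < 21 days' notice — satisfied.
(1): F AND T → false.
(a) hourly-paid — fails.
(b) no recent notice — met.
So (2) is not satisfied (F AND T).
(a) not (fixed location) — satisfied.
(A) non-exempt — satisfied.
(B) public agency — met.
(i): T AND T → true.
(ii) schedule shift > 6h — not met.
(b): T OR F → true.
(i) not (hours reduced) — not satisfied.
(ii) tenure ≥ 18 mo. — not satisfied.
(iii) not employee-requested — not satisfied.
(c) = F OR F OR F = false.
(3) = T AND T AND F = false.
Overall = F OR F OR F = false.

No — not required.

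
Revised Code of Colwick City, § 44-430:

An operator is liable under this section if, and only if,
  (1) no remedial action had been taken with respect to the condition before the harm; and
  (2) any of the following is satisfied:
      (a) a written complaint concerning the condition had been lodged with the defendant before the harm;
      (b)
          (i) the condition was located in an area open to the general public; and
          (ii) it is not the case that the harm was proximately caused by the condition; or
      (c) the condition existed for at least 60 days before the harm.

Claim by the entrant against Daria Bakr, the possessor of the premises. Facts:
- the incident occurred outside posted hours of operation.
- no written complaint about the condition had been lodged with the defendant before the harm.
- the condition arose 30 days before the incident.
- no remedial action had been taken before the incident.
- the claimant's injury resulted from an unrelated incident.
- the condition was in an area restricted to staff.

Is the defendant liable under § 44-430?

(1) no remedial action — met.
(a) complaint lodged — fails.
(i) public area — fails.
(ii) not (proximate cause) — satisfied.
(b): F AND T → false.
(c) condition ≥60 days old — not met.
(2): F OR F OR F → false.
So Overall is not satisfied (T AND F).

No — not liable.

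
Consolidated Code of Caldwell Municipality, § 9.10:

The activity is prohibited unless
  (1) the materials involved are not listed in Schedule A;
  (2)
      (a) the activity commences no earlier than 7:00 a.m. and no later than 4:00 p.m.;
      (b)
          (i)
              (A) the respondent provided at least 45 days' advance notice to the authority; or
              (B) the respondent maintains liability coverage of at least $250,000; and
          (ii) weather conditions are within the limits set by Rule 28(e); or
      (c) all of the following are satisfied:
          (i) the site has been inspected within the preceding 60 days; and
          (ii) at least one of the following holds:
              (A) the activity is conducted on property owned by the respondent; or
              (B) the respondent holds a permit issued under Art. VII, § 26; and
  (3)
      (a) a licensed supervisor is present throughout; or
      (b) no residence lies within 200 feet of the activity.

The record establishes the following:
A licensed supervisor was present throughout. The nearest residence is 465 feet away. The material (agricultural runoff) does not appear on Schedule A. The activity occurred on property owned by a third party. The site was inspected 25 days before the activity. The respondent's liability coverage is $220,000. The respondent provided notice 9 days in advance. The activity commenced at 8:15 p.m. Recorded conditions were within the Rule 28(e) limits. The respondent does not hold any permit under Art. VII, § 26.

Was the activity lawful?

(1) not (Schedule A material) — satisfied.
(a) start within hours — not satisfied.
(A) ≥45 days' notice — not met.
(B) coverage ≥ $250,000 — not met.
(i): F OR F → false.
(ii) weather ok — met.
So (b) is not satisfied (F AND T).
(i) site inspected — met.
(A) own property — fails.
(B) holds permit — fails.
(ii): F OR F → false.
(c): T AND F → false.
(2): F OR F OR F → false.
(a) supervisor present — met.
(b) no residence in 200 ft — satisfied.
(3): T OR T → true.
So Overall is not satisfied (T AND F AND T).

No — unlawful.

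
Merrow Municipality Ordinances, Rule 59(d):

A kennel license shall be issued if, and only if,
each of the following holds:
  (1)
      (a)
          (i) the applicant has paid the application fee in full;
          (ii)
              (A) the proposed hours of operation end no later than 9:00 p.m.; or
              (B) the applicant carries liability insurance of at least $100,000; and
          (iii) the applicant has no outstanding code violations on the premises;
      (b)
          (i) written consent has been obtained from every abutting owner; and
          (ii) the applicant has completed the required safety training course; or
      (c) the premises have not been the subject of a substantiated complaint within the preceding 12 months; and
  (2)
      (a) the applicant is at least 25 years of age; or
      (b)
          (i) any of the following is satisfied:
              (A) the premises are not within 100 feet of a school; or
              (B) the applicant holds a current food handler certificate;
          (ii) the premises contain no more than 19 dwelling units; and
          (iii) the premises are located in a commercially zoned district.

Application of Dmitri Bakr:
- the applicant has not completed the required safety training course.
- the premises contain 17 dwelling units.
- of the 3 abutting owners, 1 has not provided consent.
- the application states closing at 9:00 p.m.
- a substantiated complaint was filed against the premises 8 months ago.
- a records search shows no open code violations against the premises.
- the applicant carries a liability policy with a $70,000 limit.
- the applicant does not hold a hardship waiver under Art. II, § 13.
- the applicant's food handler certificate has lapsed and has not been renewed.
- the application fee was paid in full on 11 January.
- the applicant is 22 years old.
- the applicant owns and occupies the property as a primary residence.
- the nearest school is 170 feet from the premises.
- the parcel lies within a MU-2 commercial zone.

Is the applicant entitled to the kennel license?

Yes — granted.

(i) fee paid — met.
(A) closes by 9 p.m. — holds.
(B) insurance ≥ $100,000 — not met.
So (ii) is satisfied (T OR F).
(iii) no code violations — met.
So (a) is satisfied (T AND T AND T).
(i) all abutters consent — fails.
(ii) safety training — not met.
So (b) is not satisfied (F AND F).
(c) no complaint in 12 mo. — fails.
(1): T OR F OR F → true.
(a) age ≥ 25 — not met.
(A) ≥100 ft from school — met.
(B) food handler cert. — not met.
(i): T OR F → true.
(ii) ≤ 19 units — holds.
(iii) commercially zoned — met.
So (b) is satisfied (T AND T AND T).
(2) = F OR T = true.
Overall = T AND T = true.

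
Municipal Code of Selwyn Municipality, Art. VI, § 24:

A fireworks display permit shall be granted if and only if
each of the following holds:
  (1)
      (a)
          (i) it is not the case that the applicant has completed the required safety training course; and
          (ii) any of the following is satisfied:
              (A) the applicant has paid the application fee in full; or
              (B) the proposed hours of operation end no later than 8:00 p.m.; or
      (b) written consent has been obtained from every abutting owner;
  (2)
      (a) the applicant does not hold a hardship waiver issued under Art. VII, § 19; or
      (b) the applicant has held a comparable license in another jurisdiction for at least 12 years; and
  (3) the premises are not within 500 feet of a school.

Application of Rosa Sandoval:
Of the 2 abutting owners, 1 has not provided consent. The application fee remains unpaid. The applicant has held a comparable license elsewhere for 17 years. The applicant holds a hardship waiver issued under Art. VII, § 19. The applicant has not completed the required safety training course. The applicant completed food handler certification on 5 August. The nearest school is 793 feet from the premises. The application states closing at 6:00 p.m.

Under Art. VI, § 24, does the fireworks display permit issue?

(i) not (safety training) — satisfied.
(A) fee paid — fails.
(B) closes by 8 p.m. — holds.
(ii): F OR T → true.
So (a) is satisfied (T AND T).
(b) all abutters consent — not met.
(1): T OR F → true.
(a) not (hardship waiver) — not satisfied.
(b) prior license ≥ 12 yr — holds.
So (2) is satisfied (F OR T).
(3) ≥500 ft from school — satisfied.
So Overall is satisfied (T AND T AND T).

Yes — granted.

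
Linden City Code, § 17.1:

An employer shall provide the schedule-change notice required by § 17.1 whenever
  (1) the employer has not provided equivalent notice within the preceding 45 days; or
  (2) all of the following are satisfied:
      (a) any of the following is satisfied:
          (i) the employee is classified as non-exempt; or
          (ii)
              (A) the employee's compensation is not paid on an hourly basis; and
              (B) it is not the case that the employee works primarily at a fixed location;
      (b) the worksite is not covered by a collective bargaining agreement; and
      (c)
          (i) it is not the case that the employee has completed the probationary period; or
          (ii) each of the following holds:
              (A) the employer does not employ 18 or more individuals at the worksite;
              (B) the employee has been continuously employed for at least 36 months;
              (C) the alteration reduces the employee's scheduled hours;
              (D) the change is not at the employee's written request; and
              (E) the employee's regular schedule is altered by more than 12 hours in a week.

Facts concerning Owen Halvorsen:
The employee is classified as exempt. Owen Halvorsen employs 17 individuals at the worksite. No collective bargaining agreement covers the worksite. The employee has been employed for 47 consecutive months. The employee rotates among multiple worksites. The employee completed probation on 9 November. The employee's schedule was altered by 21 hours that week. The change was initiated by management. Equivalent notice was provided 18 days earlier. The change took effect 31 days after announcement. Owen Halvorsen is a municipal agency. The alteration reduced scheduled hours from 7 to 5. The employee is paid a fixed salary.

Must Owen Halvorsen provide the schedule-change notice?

Yes — required.

(1) no recent notice — fails.
(i) non-exempt — not met.
(A) not (hourly-paid) — satisfied.
(B) not (fixed location) — holds.
(ii): T AND T → true.
(a): F OR T → true.
(b) no CBA — satisfied.
(i) not (past probation) — not met.
(A) not (≥ 18 at site) — holds.
(B) tenure ≥ 36 mo. — satisfied.
(C) hours reduced — satisfied.
(D) not employee-requested — met.
(E) schedule shift > 12h — satisfied.
So (ii) is satisfied (T AND T AND T AND T AND T).
(c): F OR T → true.
(2) = T AND T AND T = true.
So Overall is satisfied (F OR T).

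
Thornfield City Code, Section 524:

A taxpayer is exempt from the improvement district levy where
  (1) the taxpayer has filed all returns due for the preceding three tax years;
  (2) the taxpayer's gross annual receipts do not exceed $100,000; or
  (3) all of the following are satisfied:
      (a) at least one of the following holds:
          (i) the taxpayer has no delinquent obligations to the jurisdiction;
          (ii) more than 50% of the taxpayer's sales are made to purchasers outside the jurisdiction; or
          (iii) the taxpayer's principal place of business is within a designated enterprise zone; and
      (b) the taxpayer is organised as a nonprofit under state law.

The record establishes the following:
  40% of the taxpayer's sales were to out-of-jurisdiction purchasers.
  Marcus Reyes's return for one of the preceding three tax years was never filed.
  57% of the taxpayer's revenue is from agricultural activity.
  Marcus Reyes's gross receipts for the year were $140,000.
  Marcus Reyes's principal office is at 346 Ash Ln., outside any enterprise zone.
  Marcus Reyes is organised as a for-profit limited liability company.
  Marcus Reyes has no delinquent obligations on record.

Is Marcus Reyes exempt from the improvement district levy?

(1) returns current — fails.
(2) receipts ≤ $100,000 — not met.
(i) no delinquency — satisfied.
(ii) >50% out-of-jur. sales — not met.
(iii) in enterprise zone — not met.
So (a) is satisfied (T OR F OR F).
(b) nonprofit — not satisfied.
So (3) is not satisfied (T AND F).
Overall = F OR F OR F = false.

No — not exempt.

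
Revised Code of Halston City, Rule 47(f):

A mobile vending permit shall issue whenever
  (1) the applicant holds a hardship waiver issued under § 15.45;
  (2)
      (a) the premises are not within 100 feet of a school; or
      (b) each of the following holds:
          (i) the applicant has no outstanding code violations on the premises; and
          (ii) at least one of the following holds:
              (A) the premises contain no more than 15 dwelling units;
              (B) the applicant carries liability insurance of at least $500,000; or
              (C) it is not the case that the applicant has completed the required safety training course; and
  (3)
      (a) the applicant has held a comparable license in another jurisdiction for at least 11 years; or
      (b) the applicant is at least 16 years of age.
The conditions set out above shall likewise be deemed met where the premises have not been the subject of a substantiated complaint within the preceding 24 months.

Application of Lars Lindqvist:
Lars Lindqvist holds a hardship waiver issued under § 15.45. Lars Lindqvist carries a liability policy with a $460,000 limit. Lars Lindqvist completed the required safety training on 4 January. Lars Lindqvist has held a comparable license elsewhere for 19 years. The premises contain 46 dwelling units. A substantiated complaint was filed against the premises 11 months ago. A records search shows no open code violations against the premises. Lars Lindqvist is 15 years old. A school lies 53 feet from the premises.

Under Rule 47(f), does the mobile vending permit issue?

No — denied.

(1) hardship waiver — holds.
(a) ≥100 ft from school — not satisfied.
(i) no code violations — satisfied.
(A) ≤ 15 units — not satisfied.
(B) insurance ≥ $500,000 — not met.
(C) not (safety training) — fails.
So (ii) is not satisfied (F OR F OR F).
(b): T AND F → false.
(2) = F OR F = false.
(a) prior license ≥ 11 yr — met.
(b) age ≥ 16 — not satisfied.
(3) = T OR F = true.
Overall: T AND F AND T → false.
Exception (no complaint in 24 mo.) — not satisfied.
Result: main false OR exception false → false.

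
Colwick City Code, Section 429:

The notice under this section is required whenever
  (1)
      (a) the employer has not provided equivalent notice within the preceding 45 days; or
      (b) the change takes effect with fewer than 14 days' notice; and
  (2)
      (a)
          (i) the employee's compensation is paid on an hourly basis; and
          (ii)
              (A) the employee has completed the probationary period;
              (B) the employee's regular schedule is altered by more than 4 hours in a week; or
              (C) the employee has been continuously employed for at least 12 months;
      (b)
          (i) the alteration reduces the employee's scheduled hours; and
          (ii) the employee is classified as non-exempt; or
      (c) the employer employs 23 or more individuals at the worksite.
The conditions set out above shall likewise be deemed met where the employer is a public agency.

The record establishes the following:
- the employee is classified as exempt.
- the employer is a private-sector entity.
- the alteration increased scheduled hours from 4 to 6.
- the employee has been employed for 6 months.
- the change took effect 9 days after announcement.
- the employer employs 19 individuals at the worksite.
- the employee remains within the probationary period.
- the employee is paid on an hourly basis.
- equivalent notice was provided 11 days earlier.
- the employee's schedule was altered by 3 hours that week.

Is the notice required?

No — not required.

(a) no recent notice — not met.
(b) < 14 days' notice — holds.
(1): F OR T → true.
(i) hourly-paid — satisfied.
(A) past probation — fails.
(B) schedule shift > 4h — fails.
(C) tenure ≥ 12 mo. — not satisfied.
(ii) = F OR F OR F = false.
(a) = T AND F = false.
(i) hours reduced — fails.
(ii) non-exempt — fails.
So (b) is not satisfied (F AND F).
(c) ≥ 23 at site — not satisfied.
(2): F OR F OR F → false.
So Overall is not satisfied (T AND F).
Exception (public agency) — not satisfied.
Result: main false OR exception false → false.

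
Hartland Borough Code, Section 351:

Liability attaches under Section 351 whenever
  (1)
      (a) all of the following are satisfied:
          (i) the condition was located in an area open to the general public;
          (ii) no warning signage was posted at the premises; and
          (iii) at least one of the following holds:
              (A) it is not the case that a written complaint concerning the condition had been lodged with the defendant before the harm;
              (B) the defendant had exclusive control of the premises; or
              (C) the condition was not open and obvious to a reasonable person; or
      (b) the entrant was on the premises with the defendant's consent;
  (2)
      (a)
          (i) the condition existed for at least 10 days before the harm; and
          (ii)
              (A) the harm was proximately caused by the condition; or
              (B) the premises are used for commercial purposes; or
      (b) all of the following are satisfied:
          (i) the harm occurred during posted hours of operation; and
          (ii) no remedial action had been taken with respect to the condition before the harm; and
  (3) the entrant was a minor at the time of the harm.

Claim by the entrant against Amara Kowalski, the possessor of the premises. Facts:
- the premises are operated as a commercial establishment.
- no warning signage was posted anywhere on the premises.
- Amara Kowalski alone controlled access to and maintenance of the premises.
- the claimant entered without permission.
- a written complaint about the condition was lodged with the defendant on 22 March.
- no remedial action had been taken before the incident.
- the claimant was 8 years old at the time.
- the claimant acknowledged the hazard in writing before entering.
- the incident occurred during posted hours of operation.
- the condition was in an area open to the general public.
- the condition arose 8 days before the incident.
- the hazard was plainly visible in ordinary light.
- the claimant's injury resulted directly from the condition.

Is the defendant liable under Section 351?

(i) public area — met.
(ii) no signage posted — holds.
(A) not (complaint lodged) — not satisfied.
(B) exclusive control — satisfied.
(C) not open/obvious — fails.
(iii): F OR T OR F → true.
So (a) is satisfied (T AND T AND T).
(b) consent to enter — not met.
So (1) is satisfied (T OR F).
(i) condition ≥10 days old — fails.
(A) proximate cause — holds.
(B) commercial use — satisfied.
(ii): T OR T → true.
So (a) is not satisfied (F AND T).
(i) during posted hours — met.
(ii) no remedial action — holds.
So (b) is satisfied (T AND T).
(2): F OR T → true.
(3) entrant a minor — satisfied.
Overall = T AND T AND T = true.

Yes — liable.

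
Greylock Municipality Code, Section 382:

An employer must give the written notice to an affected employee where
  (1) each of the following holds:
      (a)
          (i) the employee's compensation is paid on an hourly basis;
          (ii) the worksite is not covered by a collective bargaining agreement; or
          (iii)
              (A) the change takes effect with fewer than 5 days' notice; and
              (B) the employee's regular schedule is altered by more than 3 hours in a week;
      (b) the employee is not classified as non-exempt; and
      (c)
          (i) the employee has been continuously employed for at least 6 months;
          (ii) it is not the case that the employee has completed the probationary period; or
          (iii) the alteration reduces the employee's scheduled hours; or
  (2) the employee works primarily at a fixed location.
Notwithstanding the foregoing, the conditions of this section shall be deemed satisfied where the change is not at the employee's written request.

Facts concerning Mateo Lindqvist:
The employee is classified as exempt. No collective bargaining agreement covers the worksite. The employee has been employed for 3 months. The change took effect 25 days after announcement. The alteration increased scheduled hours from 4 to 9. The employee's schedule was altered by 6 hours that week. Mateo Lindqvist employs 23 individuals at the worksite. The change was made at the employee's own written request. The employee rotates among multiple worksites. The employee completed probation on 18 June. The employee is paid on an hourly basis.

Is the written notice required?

(i) hourly-paid — satisfied.
(ii) no CBA — satisfied.
(A) < 5 days' notice — not met.
(B) schedule shift > 3h — met.
(iii): F AND T → false.
(a) = T OR T OR F = true.
(b) not (non-exempt) — holds.
(i) tenure ≥ 6 mo. — fails.
(ii) not (past probation) — not satisfied.
(iii) hours reduced — not satisfied.
(c) = F OR F OR F = false.
(1): T AND T AND F → false.
(2) fixed location — fails.
Overall = F OR F = false.
Exception (not employee-requested) — not satisfied.
Result: main false OR exception false → false.

No — not required.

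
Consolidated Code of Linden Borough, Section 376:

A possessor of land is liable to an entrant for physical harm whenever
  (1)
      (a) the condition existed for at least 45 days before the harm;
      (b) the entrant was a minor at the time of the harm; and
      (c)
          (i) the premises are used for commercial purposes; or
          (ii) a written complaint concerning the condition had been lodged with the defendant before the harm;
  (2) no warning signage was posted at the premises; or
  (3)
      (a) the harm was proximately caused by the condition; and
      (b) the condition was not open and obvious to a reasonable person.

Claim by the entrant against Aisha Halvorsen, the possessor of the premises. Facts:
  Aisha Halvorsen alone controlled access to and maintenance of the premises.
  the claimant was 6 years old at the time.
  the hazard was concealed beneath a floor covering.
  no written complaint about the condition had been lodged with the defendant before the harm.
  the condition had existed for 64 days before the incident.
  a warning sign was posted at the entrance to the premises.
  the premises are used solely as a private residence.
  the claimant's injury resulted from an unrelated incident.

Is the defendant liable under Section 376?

(a) condition ≥45 days old — holds.
(b) entrant a minor — satisfied.
(i) commercial use — not satisfied.
(ii) complaint lodged — not satisfied.
(c): F OR F → false.
So (1) is not satisfied (T AND T AND F).
(2) no signage posted — not satisfied.
(a) proximate cause — not satisfied.
(b) not open/obvious — met.
(3): F AND T → false.
Overall: F OR F OR F → false.

No — not liable.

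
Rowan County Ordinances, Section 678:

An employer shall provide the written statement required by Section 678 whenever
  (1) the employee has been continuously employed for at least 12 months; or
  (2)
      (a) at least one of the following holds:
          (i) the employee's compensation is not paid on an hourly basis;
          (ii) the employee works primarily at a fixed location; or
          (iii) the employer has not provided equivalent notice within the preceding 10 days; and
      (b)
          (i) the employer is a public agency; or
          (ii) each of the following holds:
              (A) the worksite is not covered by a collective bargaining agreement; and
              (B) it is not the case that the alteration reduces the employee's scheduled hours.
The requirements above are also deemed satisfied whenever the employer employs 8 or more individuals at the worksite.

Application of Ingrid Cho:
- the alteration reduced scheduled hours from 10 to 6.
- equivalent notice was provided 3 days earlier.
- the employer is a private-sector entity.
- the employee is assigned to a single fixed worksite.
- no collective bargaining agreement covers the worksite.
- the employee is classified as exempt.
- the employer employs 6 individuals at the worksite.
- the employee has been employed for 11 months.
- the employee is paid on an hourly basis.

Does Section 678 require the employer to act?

No — not required.

(1) tenure ≥ 12 mo. — not satisfied.
(i) not (hourly-paid) — not satisfied.
(ii) fixed location — satisfied.
(iii) no recent notice — fails.
(a): F OR T OR F → true.
(i) public agency — not satisfied.
(A) no CBA — met.
(B) not (hours reduced) — not met.
(ii): T AND F → false.
So (b) is not satisfied (F OR F).
So (2) is not satisfied (T AND F).
Overall = F OR F = false.
Exception (≥ 8 at site) — not satisfied.
Result: main false OR exception false → false.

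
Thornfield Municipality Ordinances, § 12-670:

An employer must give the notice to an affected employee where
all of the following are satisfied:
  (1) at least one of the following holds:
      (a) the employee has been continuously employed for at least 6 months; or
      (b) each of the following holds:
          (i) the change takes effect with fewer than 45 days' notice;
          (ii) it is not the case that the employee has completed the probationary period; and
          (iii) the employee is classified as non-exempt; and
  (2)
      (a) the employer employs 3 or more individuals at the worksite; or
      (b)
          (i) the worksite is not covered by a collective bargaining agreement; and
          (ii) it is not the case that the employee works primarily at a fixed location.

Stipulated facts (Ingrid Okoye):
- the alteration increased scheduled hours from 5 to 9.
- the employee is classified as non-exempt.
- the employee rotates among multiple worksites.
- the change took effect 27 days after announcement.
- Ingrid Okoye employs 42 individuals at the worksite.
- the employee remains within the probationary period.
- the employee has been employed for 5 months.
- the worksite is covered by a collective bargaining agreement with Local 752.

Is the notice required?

(a) tenure ≥ 6 mo. — not satisfied.
(i) < 45 days' notice — holds.
(ii) not (past probation) — met.
(iii) non-exempt — met.
So (b) is satisfied (T AND T AND T).
(1) = F OR T = true.
(a) ≥ 3 at site — met.
(i) no CBA — not satisfied.
(ii) not (fixed location) — met.
(b) = F AND T = false.
(2): T OR F → true.
Overall: T AND T → true.

Yes — required.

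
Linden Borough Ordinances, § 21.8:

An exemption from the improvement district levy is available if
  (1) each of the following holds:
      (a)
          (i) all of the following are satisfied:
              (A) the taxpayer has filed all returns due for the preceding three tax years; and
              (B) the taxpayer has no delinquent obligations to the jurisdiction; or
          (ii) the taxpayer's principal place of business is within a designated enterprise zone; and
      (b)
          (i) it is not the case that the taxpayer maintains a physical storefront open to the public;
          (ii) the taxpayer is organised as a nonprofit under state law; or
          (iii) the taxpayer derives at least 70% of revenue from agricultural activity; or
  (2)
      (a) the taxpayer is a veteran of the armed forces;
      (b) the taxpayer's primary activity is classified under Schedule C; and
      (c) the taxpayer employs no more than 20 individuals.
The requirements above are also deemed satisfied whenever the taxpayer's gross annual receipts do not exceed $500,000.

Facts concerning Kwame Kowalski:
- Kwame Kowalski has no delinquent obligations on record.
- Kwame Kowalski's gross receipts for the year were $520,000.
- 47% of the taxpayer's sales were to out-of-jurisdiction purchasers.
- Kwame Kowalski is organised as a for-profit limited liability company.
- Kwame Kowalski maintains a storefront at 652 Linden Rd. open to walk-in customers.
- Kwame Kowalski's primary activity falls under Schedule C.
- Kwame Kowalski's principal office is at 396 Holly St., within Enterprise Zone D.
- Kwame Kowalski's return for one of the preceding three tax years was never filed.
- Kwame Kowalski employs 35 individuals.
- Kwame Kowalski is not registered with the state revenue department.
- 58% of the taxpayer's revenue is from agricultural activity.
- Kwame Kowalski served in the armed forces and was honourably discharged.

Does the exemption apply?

No — not exempt.

(A) returns current — not satisfied.
(B) no delinquency — satisfied.
So (i) is not satisfied (F AND T).
(ii) in enterprise zone — holds.
(a): F OR T → true.
(i) not (has storefront) — fails.
(ii) nonprofit — not satisfied.
(iii) ≥70% agricultural — fails.
(b): F OR F OR F → false.
(1) = T AND F = false.
(a) veteran — met.
(b) Schedule C activity — met.
(c) ≤ 20 employees — not met.
So (2) is not satisfied (T AND T AND F).
Overall = F OR F = false.
Exception (receipts ≤ $500,000) — not satisfied.
Result: main false OR exception false → false.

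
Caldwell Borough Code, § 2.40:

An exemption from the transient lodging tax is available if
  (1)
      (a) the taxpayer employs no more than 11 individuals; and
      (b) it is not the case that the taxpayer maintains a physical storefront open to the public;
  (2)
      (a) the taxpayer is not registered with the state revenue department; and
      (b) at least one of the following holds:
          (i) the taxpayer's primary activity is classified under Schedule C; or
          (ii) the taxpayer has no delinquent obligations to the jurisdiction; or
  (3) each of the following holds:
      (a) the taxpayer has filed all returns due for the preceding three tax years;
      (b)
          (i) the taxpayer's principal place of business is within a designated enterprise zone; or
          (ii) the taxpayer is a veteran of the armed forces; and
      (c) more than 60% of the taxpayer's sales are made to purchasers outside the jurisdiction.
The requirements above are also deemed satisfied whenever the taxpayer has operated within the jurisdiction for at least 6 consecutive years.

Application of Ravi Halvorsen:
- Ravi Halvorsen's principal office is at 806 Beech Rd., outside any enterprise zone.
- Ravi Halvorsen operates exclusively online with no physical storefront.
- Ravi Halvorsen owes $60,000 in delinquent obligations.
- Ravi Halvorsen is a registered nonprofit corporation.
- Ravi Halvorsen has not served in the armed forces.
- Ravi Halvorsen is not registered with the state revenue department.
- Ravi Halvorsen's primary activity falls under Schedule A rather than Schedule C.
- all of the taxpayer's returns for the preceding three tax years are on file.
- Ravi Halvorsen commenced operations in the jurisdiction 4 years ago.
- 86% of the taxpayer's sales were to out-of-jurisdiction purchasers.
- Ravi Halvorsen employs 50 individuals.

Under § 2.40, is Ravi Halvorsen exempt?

No — not exempt.

(a) ≤ 11 employees — not satisfied.
(b) not (has storefront) — satisfied.
(1) = F AND T = false.
(a) not (state-registered) — satisfied.
(i) Schedule C activity — not met.
(ii) no delinquency — fails.
(b): F OR F → false.
(2): T AND F → false.
(a) returns current — met.
(i) in enterprise zone — fails.
(ii) veteran — fails.
(b): F OR F → false.
(c) >60% out-of-jur. sales — satisfied.
So (3) is not satisfied (T AND F AND T).
Overall = F OR F OR F = false.
Exception (≥ 6 yrs in jurisdiction) — not satisfied.
Result: main false OR exception false → false.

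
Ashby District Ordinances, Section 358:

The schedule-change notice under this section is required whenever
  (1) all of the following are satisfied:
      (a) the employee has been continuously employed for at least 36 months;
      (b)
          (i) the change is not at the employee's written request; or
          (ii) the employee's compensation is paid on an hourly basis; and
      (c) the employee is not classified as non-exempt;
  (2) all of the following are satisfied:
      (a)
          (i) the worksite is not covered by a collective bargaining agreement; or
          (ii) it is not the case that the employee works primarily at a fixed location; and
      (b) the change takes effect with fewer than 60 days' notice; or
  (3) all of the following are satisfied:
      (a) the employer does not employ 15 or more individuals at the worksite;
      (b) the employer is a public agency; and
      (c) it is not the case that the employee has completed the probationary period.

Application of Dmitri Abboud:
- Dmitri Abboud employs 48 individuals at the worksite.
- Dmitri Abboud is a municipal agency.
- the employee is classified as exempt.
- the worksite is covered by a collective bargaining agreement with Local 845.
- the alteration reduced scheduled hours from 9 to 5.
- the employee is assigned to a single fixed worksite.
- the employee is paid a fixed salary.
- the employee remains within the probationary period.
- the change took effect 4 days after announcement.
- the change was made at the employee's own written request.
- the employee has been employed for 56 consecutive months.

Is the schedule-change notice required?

(a) tenure ≥ 36 mo. — met.
(i) not employee-requested — not met.
(ii) hourly-paid — not satisfied.
(b) = F OR F = false.
(c) not (non-exempt) — satisfied.
So (1) is not satisfied (T AND F AND T).
(i) no CBA — fails.
(ii) not (fixed location) — not met.
(a): F OR F → false.
(b) < 60 days' notice — met.
(2) = F AND T = false.
(a) not (≥ 15 at site) — not satisfied.
(b) public agency — met.
(c) not (past probation) — met.
So (3) is not satisfied (F AND T AND T).
Overall: F OR F OR F → false.

No — not required.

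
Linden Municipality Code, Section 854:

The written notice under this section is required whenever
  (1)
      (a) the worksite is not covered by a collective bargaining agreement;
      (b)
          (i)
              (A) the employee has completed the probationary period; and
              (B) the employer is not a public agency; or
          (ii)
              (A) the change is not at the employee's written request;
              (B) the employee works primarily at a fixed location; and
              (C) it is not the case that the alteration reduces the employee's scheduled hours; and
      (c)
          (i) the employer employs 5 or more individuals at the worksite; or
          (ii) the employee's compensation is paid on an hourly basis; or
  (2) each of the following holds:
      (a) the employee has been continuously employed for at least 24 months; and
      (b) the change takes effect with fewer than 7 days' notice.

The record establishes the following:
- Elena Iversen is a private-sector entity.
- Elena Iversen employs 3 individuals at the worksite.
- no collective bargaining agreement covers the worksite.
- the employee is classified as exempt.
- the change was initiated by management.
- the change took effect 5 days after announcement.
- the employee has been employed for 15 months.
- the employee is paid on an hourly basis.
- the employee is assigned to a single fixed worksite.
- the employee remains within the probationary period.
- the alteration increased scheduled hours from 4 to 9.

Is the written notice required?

Yes — required.

(a) no CBA — holds.
(A) past probation — not met.
(B) not (public agency) — satisfied.
So (i) is not satisfied (F AND T).
(A) not employee-requested — satisfied.
(B) fixed location — met.
(C) not (hours reduced) — met.
So (ii) is satisfied (T AND T AND T).
(b) = F OR T = true.
(i) ≥ 5 at site — fails.
(ii) hourly-paid — met.
So (c) is satisfied (F OR T).
(1): T AND T AND T → true.
(a) tenure ≥ 24 mo. — not satisfied.
(b) < 7 days' notice — satisfied.
So (2) is not satisfied (F AND T).
So Overall is satisfied (T OR F).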